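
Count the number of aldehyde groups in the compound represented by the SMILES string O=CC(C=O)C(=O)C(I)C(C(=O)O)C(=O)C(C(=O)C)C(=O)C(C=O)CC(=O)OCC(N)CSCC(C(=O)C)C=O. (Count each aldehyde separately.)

4

Taking each segment in turn:
  OHC: terminal –CHO: carbonyl C bonded to H and C → aldehyde.
  CH(CHO): pendant –CHO: carbonyl C bonded to C and H → aldehyde.
  CO: –C(=O)– with carbon on both sides → ketone.
  CH(I): halogen on an sp³ carbon → alkyl halide.
  CH(COOH): pendant –COOH: carbonyl C bonded to C and –OH → carboxylic acid.
  CO: –C(=O)– with carbon on both sides → ketone.
  CH(COCH3): pendant –COCH3: carbonyl C bonded to two carbons → ketone.
  CO: –C(=O)– with carbon on both sides → ketone.
  CH(CHO): pendant –CHO: carbonyl C bonded to C and H → aldehyde.
  CH2COOCH2: –C(=O)–O–C with C on the carbonyl side → ester.
  CH(NH2): –NH2 on an sp³ carbon with no adjacent C=O → amine.
  CH2SCH2: C–S–C linkage → sulfide (thioether).
  CH(COCH3): pendant –COCH3: carbonyl C bonded to two carbons → ketone.
  CHO: terminal –CHO: carbonyl C bonded to H and C → aldehyde.
Aldehyde appears at: OHC, CH(CHO), CH(CHO), CHO → 4.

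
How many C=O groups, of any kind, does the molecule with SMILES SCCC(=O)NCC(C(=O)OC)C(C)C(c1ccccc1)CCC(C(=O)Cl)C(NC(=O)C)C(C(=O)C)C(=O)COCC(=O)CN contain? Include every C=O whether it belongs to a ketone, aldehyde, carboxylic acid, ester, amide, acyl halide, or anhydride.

CH2CONHCH2: amide, 1 C=O (running total 1).
CH(COOCH3): ester, 1 C=O (running total 2).
CH(COCl): acyl halide, 1 C=O (running total 3).
CH(NHCOCH3): amide, 1 C=O (running total 4).
CH(COCH3): ketone, 1 C=O (running total 5).
CO: ketone, 1 C=O (running total 6).
CO: ketone, 1 C=O (running total 7).

7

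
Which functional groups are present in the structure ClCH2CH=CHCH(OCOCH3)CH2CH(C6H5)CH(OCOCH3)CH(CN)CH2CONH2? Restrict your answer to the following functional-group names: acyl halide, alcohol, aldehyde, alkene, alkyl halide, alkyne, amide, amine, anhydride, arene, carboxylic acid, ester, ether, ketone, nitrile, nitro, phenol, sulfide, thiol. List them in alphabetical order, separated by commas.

alkene, alkyl halide, amide, arene, ester, nitrile

halogen on an sp³ carbon → alkyl halide.
C=C double bond → alkene.
pendant –OC(=O)CH3: an acyloxy group → ester.
pendant –C6H5: benzene ring → arene.
pendant –OC(=O)CH3: an acyloxy group → ester.
pendant –C≡N: nitrile.
–C(=O)NH2: carbonyl C bonded to C and to N → amide (the N is not a separate amine).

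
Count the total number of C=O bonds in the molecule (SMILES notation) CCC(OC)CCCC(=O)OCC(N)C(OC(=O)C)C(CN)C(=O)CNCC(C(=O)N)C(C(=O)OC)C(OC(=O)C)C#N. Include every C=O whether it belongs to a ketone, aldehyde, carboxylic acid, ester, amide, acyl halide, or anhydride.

CH2COOCH2: ester, 1 C=O (running total 1).
CH(OCOCH3): ester, 1 C=O (running total 2).
CO: ketone, 1 C=O (running total 3).
CH(CONH2): amide, 1 C=O (running total 4).
CH(COOCH3): ester, 1 C=O (running total 5).
CH(OCOCH3): ester, 1 C=O (running total 6).

6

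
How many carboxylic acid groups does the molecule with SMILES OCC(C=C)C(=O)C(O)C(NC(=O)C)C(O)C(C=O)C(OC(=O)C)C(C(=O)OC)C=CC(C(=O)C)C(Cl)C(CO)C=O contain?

0

HO– on an sp³ carbon → alcohol.
pendant –CH=CH2: C=C double bond → alkene.
–C(=O)– with carbon on both sides → ketone.
–OH on an sp³ carbon → alcohol (secondary).
pendant –NHC(=O)CH3: N bonded to a carbonyl → amide (not amine).
–OH on an sp³ carbon → alcohol (secondary).
pendant –CHO: carbonyl C bonded to C and H → aldehyde.
pendant –OC(=O)CH3: an acyloxy group → ester.
pendant –COOCH3: carbonyl C bonded to C and –OCH3 → ester.
C=C double bond → alkene.
pendant –COCH3: carbonyl C bonded to two carbons → ketone.
halogen on an sp³ carbon → alkyl halide.
pendant –CH2OH on an sp³ backbone C → alcohol.
terminal –CHO: carbonyl C bonded to H and C → aldehyde.
No segment is a carboxylic acid: HOCH2 is alcohol, not carboxylic acid; CH(OH) is alcohol, not carboxylic acid; CH(NHCOCH3) is amide, not carboxylic acid. → 0.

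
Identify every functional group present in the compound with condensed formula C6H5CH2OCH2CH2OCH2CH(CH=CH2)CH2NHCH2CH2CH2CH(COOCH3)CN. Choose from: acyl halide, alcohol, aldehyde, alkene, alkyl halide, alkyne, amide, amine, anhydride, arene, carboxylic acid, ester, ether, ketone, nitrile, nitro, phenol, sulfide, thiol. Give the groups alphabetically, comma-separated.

C6H5– phenyl ring → arene.
C–O–C with sp³ carbons on both sides and no adjacent C=O → ether.
C–O–C with sp³ carbons on both sides and no adjacent C=O → ether.
pendant –CH=CH2: C=C double bond → alkene.
C–N–C with sp³ carbons and no adjacent C=O → amine (secondary).
pendant –COOCH3: carbonyl C bonded to C and –OCH3 → ester.
–C≡N: carbon triple-bonded to nitrogen → nitrile.

alkene, amine, arene, ester, ether, nitrile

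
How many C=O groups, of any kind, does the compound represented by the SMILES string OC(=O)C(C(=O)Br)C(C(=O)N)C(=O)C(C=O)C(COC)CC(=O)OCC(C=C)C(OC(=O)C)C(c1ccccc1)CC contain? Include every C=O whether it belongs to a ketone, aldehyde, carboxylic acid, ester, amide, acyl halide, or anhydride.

HOOC: carboxylic acid, 1 C=O (running total 1).
CH(COBr): acyl halide, 1 C=O (running total 2).
CH(CONH2): amide, 1 C=O (running total 3).
CO: ketone, 1 C=O (running total 4).
CH(CHO): aldehyde, 1 C=O (running total 5).
CH2COOCH2: ester, 1 C=O (running total 6).
CH(OCOCH3): ester, 1 C=O (running total 7).

7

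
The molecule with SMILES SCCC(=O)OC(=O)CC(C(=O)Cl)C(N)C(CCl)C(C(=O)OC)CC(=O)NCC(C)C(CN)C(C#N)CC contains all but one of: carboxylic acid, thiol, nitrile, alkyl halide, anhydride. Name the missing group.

carboxylic acid

thiol: present (HSCH2 — –SH on an sp³ carbon → thiol).
alkyl halide: present (CH(CH2Cl) — pendant –CH2X: halogen on sp³ carbon → alkyl halide).
nitrile: present (CH(CN) — pendant –C≡N: nitrile).
anhydride: present (CH2CO-O-COCH2 — two acyl groups sharing one oxygen, –C(=O)–O–C(=O)– → anhydride).
carboxylic acid: absent. In CH(COOCH3), the acyl oxygen is bonded to carbon (–O–C), not to H, so this is an ester. In CH2CONHCH2, the carbonyl is bonded to nitrogen, not to –OH; that is an amide.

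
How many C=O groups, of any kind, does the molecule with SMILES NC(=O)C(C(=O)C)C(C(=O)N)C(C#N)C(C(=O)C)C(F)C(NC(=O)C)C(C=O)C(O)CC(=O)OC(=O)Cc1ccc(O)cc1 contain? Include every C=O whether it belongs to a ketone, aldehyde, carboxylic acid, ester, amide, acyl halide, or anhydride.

H2NCO: amide, 1 C=O (running total 1).
CH(COCH3): ketone, 1 C=O (running total 2).
CH(CONH2): amide, 1 C=O (running total 3).
CH(COCH3): ketone, 1 C=O (running total 4).
CH(NHCOCH3): amide, 1 C=O (running total 5).
CH(CHO): aldehyde, 1 C=O (running total 6).
CH2CO-O-COCH2: anhydride, 2 C=O (running total 8).

8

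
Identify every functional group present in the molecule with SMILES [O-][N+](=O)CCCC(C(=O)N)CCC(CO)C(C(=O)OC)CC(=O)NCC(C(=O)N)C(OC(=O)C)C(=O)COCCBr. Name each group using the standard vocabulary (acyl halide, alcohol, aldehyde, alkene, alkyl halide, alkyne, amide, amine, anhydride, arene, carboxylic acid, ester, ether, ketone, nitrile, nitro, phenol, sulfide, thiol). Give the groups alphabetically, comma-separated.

alcohol, alkyl halide, amide, ester, ether, ketone, nitro

Reading the structure from left to right:
  O2NCH2: –NO2 on carbon → nitro group.
  CH(CONH2): pendant –CONH2: carbonyl C bonded to C and N → amide.
  CH(CH2OH): pendant –CH2OH on an sp³ backbone C → alcohol.
  CH(COOCH3): pendant –COOCH3: carbonyl C bonded to C and –OCH3 → ester.
  CH2CONHCH2: –C(=O)–N– linkage → amide (the N is not an amine).
  CH(CONH2): pendant –CONH2: carbonyl C bonded to C and N → amide.
  CH(OCOCH3): pendant –OC(=O)CH3: an acyloxy group → ester.
  CO: –C(=O)– with carbon on both sides → ketone.
  CH2OCH2: C–O–C with sp³ carbons on both sides and no adjacent C=O → ether.
  CH2Br: halogen on an sp³ carbon → alkyl halide.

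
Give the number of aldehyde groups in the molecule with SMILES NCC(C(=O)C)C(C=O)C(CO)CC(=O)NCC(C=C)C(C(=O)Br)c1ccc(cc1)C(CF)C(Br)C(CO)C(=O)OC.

–NH2 on an sp³ carbon with no adjacent C=O → amine.
pendant –COCH3: carbonyl C bonded to two carbons → ketone.
pendant –CHO: carbonyl C bonded to C and H → aldehyde.
pendant –CH2OH on an sp³ backbone C → alcohol.
–C(=O)–N– linkage → amide (the N is not an amine).
pendant –CH=CH2: C=C double bond → alkene.
pendant –C(=O)X: carbonyl C bonded to C and halogen → acyl halide.
para-disubstituted benzene ring → arene.
pendant –CH2X: halogen on sp³ carbon → alkyl halide.
halogen on an sp³ carbon → alkyl halide.
pendant –CH2OH on an sp³ backbone C → alcohol.
–C(=O)OCH3: carbonyl C bonded to C and to –OCH3 → ester (not ketone + ether).
Aldehyde appears at: CH(CHO) → 1.

1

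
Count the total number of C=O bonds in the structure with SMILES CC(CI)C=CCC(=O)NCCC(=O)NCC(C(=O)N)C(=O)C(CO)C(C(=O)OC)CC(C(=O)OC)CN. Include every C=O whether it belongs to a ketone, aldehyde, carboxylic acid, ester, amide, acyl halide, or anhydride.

CH2CONHCH2: amide, 1 C=O (running total 1).
CH2CONHCH2: amide, 1 C=O (running total 2).
CH(CONH2): amide, 1 C=O (running total 3).
CO: ketone, 1 C=O (running total 4).
CH(COOCH3): ester, 1 C=O (running total 5).
CH(COOCH3): ester, 1 C=O (running total 6).

6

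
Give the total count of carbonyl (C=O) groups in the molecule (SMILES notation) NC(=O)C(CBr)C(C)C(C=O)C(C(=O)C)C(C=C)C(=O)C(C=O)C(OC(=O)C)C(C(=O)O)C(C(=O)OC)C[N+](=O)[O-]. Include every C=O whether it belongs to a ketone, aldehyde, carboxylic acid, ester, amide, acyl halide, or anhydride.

8

H2NCO: amide, 1 C=O (running total 1).
CH(CHO): aldehyde, 1 C=O (running total 2).
CH(COCH3): ketone, 1 C=O (running total 3).
CO: ketone, 1 C=O (running total 4).
CH(CHO): aldehyde, 1 C=O (running total 5).
CH(OCOCH3): ester, 1 C=O (running total 6).
CH(COOH): carboxylic acid, 1 C=O (running total 7).
CH(COOCH3): ester, 1 C=O (running total 8).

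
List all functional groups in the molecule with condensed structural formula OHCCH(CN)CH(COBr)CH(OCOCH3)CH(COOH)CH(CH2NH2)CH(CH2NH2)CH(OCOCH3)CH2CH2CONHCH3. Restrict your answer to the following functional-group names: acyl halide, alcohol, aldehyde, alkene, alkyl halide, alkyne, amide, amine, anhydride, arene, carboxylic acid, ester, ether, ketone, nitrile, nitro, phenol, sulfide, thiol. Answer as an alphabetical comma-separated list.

acyl halide, aldehyde, amide, amine, carboxylic acid, ester, nitrile

terminal –CHO: carbonyl C bonded to H and C → aldehyde.
pendant –C≡N: nitrile.
pendant –C(=O)X: carbonyl C bonded to C and halogen → acyl halide.
pendant –OC(=O)CH3: an acyloxy group → ester.
pendant –COOH: carbonyl C bonded to C and –OH → carboxylic acid.
pendant –CH2NH2: N on sp³ C, no adjacent C=O → amine.
pendant –CH2NH2: N on sp³ C, no adjacent C=O → amine.
pendant –OC(=O)CH3: an acyloxy group → ester.
–C(=O)NHCH3: carbonyl C bonded to C and to N → amide (the N is not an amine).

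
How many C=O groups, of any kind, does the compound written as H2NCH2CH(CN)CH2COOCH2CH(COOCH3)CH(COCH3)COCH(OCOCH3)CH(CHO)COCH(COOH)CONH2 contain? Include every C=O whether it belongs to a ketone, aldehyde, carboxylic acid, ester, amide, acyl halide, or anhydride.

CH2COOCH2: ester, 1 C=O (running total 1).
CH(COOCH3): ester, 1 C=O (running total 2).
CH(COCH3): ketone, 1 C=O (running total 3).
CO: ketone, 1 C=O (running total 4).
CH(OCOCH3): ester, 1 C=O (running total 5).
CH(CHO): aldehyde, 1 C=O (running total 6).
CO: ketone, 1 C=O (running total 7).
CH(COOH): carboxylic acid, 1 C=O (running total 8).
CONH2: amide, 1 C=O (running total 9).

9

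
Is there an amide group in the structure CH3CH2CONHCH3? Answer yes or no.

yes

  CONHCH3: –C(=O)NHCH3: carbonyl C bonded to C and to N → amide (the N is not an amine).
The CONHCH3 segment supplies the amide: –C(=O)NHCH3: carbonyl C bonded to C and to N → amide (the N is not an amine).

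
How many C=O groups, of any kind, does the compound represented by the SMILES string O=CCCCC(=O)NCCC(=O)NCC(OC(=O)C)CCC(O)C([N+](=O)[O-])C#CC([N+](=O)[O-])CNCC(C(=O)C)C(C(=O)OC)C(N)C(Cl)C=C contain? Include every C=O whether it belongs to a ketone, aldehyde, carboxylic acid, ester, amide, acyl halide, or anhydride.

OHC: aldehyde, 1 C=O (running total 1).
CH2CONHCH2: amide, 1 C=O (running total 2).
CH2CONHCH2: amide, 1 C=O (running total 3).
CH(OCOCH3): ester, 1 C=O (running total 4).
CH(COCH3): ketone, 1 C=O (running total 5).
CH(COOCH3): ester, 1 C=O (running total 6).

6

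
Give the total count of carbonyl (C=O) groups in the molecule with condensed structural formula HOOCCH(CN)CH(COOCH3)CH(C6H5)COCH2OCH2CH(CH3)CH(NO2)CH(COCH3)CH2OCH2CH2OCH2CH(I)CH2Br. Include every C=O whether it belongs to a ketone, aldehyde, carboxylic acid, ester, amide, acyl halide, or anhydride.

HOOC: carboxylic acid, 1 C=O (running total 1).
CH(COOCH3): ester, 1 C=O (running total 2).
CO: ketone, 1 C=O (running total 3).
CH(COCH3): ketone, 1 C=O (running total 4).

4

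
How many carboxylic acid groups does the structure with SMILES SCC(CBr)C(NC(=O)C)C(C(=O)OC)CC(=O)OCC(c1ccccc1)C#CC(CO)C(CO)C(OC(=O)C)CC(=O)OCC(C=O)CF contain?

0

–SH on an sp³ carbon → thiol.
pendant –CH2X: halogen on sp³ carbon → alkyl halide.
pendant –NHC(=O)CH3: N bonded to a carbonyl → amide (not amine).
pendant –COOCH3: carbonyl C bonded to C and –OCH3 → ester.
–C(=O)–O–C with C on the carbonyl side → ester.
pendant –C6H5: benzene ring → arene.
C≡C triple bond → alkyne.
pendant –CH2OH on an sp³ backbone C → alcohol.
pendant –CH2OH on an sp³ backbone C → alcohol.
pendant –OC(=O)CH3: an acyloxy group → ester.
–C(=O)–O–C with C on the carbonyl side → ester.
pendant –CHO: carbonyl C bonded to C and H → aldehyde.
halogen on an sp³ carbon → alkyl halide.
No segment is a carboxylic acid: CH(NHCOCH3) is amide, not carboxylic acid; CH(COOCH3) is ester, not carboxylic acid; CH2COOCH2 is ester, not carboxylic acid. → 0.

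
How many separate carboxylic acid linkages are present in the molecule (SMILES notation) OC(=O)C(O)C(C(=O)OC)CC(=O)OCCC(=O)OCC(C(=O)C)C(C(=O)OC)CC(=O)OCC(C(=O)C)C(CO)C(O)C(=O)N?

Reading the structure from left to right:
  HOOC: –COOH: carbonyl C bonded to –OH and C → carboxylic acid (the –OH is not a separate alcohol).
  CH(OH): –OH on an sp³ carbon → alcohol (secondary).
  CH(COOCH3): pendant –COOCH3: carbonyl C bonded to C and –OCH3 → ester.
  CH2COOCH2: –C(=O)–O–C with C on the carbonyl side → ester.
  CH2COOCH2: –C(=O)–O–C with C on the carbonyl side → ester.
  CH(COCH3): pendant –COCH3: carbonyl C bonded to two carbons → ketone.
  CH(COOCH3): pendant –COOCH3: carbonyl C bonded to C and –OCH3 → ester.
  CH2COOCH2: –C(=O)–O–C with C on the carbonyl side → ester.
  CH(COCH3): pendant –COCH3: carbonyl C bonded to two carbons → ketone.
  CH(CH2OH): pendant –CH2OH on an sp³ backbone C → alcohol.
  CH(OH): –OH on an sp³ carbon → alcohol (secondary).
  CONH2: –C(=O)NH2: carbonyl C bonded to C and to N → amide (the N is not a separate amine).
Carboxylic acid appears at: HOOC → 1.

1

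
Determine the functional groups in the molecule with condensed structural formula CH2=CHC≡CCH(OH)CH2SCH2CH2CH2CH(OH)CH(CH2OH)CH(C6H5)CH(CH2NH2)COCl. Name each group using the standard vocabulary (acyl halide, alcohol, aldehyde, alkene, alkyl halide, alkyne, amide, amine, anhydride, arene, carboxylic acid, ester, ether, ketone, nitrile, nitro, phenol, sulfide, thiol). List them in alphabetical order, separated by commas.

acyl halide, alcohol, alkene, alkyne, amine, arene, sulfide

C=C double bond → alkene.
C≡C triple bond → alkyne.
–OH on an sp³ carbon → alcohol (secondary).
C–S–C linkage → sulfide (thioether).
–OH on an sp³ carbon → alcohol (secondary).
pendant –CH2OH on an sp³ backbone C → alcohol.
pendant –C6H5: benzene ring → arene.
pendant –CH2NH2: N on sp³ C, no adjacent C=O → amine.
–C(=O)Cl: carbonyl C bonded to C and to a halogen → acyl halide (not alkyl halide).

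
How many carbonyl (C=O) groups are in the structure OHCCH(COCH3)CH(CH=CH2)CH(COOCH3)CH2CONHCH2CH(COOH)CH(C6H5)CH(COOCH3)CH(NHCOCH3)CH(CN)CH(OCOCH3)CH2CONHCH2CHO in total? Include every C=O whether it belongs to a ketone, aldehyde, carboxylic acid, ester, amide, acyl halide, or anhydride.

OHC: aldehyde, 1 C=O (running total 1).
CH(COCH3): ketone, 1 C=O (running total 2).
CH(COOCH3): ester, 1 C=O (running total 3).
CH2CONHCH2: amide, 1 C=O (running total 4).
CH(COOH): carboxylic acid, 1 C=O (running total 5).
CH(COOCH3): ester, 1 C=O (running total 6).
CH(NHCOCH3): amide, 1 C=O (running total 7).
CH(OCOCH3): ester, 1 C=O (running total 8).
CH2CONHCH2: amide, 1 C=O (running total 9).
CHO: aldehyde, 1 C=O (running total 10).

10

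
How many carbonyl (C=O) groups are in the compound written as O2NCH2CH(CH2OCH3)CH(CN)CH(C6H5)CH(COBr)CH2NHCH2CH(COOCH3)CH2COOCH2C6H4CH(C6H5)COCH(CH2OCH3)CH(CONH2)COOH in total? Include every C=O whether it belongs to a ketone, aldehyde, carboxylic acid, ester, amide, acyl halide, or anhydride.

CH(COBr): acyl halide, 1 C=O (running total 1).
CH(COOCH3): ester, 1 C=O (running total 2).
CH2COOCH2: ester, 1 C=O (running total 3).
CO: ketone, 1 C=O (running total 4).
CH(CONH2): amide, 1 C=O (running total 5).
COOH: carboxylic acid, 1 C=O (running total 6).

6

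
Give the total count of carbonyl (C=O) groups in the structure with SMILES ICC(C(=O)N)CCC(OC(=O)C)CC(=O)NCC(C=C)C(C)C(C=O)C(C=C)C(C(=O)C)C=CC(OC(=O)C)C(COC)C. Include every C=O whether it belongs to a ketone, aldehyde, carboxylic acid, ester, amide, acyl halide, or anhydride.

6

CH(CONH2): amide, 1 C=O (running total 1).
CH(OCOCH3): ester, 1 C=O (running total 2).
CH2CONHCH2: amide, 1 C=O (running total 3).
CH(CHO): aldehyde, 1 C=O (running total 4).
CH(COCH3): ketone, 1 C=O (running total 5).
CH(OCOCH3): ester, 1 C=O (running total 6).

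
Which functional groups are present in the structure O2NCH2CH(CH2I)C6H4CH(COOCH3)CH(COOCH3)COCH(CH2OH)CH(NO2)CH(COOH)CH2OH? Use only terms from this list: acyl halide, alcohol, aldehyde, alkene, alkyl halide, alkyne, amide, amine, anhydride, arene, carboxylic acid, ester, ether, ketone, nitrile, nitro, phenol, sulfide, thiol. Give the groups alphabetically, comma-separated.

Taking each segment in turn:
  O2NCH2: –NO2 on carbon → nitro group.
  CH(CH2I): pendant –CH2X: halogen on sp³ carbon → alkyl halide.
  C6H4: para-disubstituted benzene ring → arene.
  CH(COOCH3): pendant –COOCH3: carbonyl C bonded to C and –OCH3 → ester.
  CH(COOCH3): pendant –COOCH3: carbonyl C bonded to C and –OCH3 → ester.
  CO: –C(=O)– with carbon on both sides → ketone.
  CH(CH2OH): pendant –CH2OH on an sp³ backbone C → alcohol.
  CH(NO2): –NO2 on an sp³ carbon → nitro (the N=O is not a carbonyl).
  CH(COOH): pendant –COOH: carbonyl C bonded to C and –OH → carboxylic acid.
  CH2OH: –OH on an sp³ carbon → alcohol.

alcohol, alkyl halide, arene, carboxylic acid, ester, ketone, nitro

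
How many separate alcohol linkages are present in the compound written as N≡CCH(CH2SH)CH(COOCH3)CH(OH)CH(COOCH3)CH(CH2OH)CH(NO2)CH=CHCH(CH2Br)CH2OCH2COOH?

N≡C–: carbon triple-bonded to nitrogen → nitrile.
pendant –CH2SH → thiol.
pendant –COOCH3: carbonyl C bonded to C and –OCH3 → ester.
–OH on an sp³ carbon → alcohol (secondary).
pendant –COOCH3: carbonyl C bonded to C and –OCH3 → ester.
pendant –CH2OH on an sp³ backbone C → alcohol.
–NO2 on an sp³ carbon → nitro (the N=O is not a carbonyl).
C=C double bond → alkene.
pendant –CH2X: halogen on sp³ carbon → alkyl halide.
C–O–C with sp³ carbons on both sides and no adjacent C=O → ether.
–COOH: carbonyl C bonded to –OH and C → carboxylic acid (the –OH is not a separate alcohol).
Alcohol appears at: CH(OH), CH(CH2OH) → 2.

2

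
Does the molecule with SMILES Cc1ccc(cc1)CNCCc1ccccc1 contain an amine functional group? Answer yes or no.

para-disubstituted benzene ring → arene.
C–N–C with sp³ carbons and no adjacent C=O → amine (secondary).
–C6H5 phenyl ring → arene.
The CH2NHCH2 segment supplies the amine: C–N–C with sp³ carbons and no adjacent C=O → amine (secondary).

yes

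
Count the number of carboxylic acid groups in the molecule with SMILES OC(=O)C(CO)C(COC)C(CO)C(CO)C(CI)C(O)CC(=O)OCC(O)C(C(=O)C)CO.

1

Taking each segment in turn:
  HOOC: –COOH: carbonyl C bonded to –OH and C → carboxylic acid (the –OH is not a separate alcohol).
  CH(CH2OH): pendant –CH2OH on an sp³ backbone C → alcohol.
  CH(CH2OCH3): pendant –CH2OCH3: C–O–C linkage → ether.
  CH(CH2OH): pendant –CH2OH on an sp³ backbone C → alcohol.
  CH(CH2OH): pendant –CH2OH on an sp³ backbone C → alcohol.
  CH(CH2I): pendant –CH2X: halogen on sp³ carbon → alkyl halide.
  CH(OH): –OH on an sp³ carbon → alcohol (secondary).
  CH2COOCH2: –C(=O)–O–C with C on the carbonyl side → ester.
  CH(OH): –OH on an sp³ carbon → alcohol (secondary).
  CH(COCH3): pendant –COCH3: carbonyl C bonded to two carbons → ketone.
  CH2OH: –OH on an sp³ carbon → alcohol.
Carboxylic acid appears at: HOOC → 1.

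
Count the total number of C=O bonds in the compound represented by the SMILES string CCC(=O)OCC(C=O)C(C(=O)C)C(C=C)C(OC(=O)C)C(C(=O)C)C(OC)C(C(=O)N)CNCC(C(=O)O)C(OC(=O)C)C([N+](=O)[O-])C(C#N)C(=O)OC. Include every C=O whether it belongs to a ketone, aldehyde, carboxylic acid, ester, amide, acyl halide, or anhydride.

9

CH2COOCH2: ester, 1 C=O (running total 1).
CH(CHO): aldehyde, 1 C=O (running total 2).
CH(COCH3): ketone, 1 C=O (running total 3).
CH(OCOCH3): ester, 1 C=O (running total 4).
CH(COCH3): ketone, 1 C=O (running total 5).
CH(CONH2): amide, 1 C=O (running total 6).
CH(COOH): carboxylic acid, 1 C=O (running total 7).
CH(OCOCH3): ester, 1 C=O (running total 8).
COOCH3: ester, 1 C=O (running total 9).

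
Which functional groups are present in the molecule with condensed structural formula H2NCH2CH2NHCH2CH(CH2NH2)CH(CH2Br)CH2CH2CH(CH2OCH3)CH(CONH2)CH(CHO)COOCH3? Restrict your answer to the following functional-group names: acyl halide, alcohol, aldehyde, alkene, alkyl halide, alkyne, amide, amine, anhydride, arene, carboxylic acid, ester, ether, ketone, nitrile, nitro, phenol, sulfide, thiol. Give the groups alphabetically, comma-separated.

Taking each segment in turn:
  H2NCH2: –NH2 on an sp³ carbon with no adjacent C=O → amine.
  CH2NHCH2: C–N–C with sp³ carbons and no adjacent C=O → amine (secondary).
  CH(CH2NH2): pendant –CH2NH2: N on sp³ C, no adjacent C=O → amine.
  CH(CH2Br): pendant –CH2X: halogen on sp³ carbon → alkyl halide.
  CH(CH2OCH3): pendant –CH2OCH3: C–O–C linkage → ether.
  CH(CONH2): pendant –CONH2: carbonyl C bonded to C and N → amide.
  CH(CHO): pendant –CHO: carbonyl C bonded to C and H → aldehyde.
  COOCH3: –C(=O)OCH3: carbonyl C bonded to C and to –OCH3 → ester (not ketone + ether).

aldehyde, alkyl halide, amide, amine, ester, ether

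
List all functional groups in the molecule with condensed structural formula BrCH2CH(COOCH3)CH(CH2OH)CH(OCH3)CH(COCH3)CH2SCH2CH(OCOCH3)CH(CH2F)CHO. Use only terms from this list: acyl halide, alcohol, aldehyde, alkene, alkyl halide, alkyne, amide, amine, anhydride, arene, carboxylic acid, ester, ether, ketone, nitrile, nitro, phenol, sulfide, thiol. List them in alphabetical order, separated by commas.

alcohol, aldehyde, alkyl halide, ester, ether, ketone, sulfide

Taking each segment in turn:
  BrCH2: halogen on an sp³ carbon → alkyl halide.
  CH(COOCH3): pendant –COOCH3: carbonyl C bonded to C and –OCH3 → ester.
  CH(CH2OH): pendant –CH2OH on an sp³ backbone C → alcohol.
  CH(OCH3): pendant –OCH3: C–O–C with sp³ C, no adjacent C=O → ether.
  CH(COCH3): pendant –COCH3: carbonyl C bonded to two carbons → ketone.
  CH2SCH2: C–S–C linkage → sulfide (thioether).
  CH(OCOCH3): pendant –OC(=O)CH3: an acyloxy group → ester.
  CH(CH2F): pendant –CH2X: halogen on sp³ carbon → alkyl halide.
  CHO: terminal –CHO: carbonyl C bonded to H and C → aldehyde.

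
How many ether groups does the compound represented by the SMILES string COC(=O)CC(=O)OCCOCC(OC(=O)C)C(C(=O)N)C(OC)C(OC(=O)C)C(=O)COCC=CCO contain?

3

Taking each segment in turn:
  CH3OOC: CH3O–C(=O)–: carbonyl C bonded to C and to –OCH3 → ester (not ketone + ether).
  CH2COOCH2: –C(=O)–O–C with C on the carbonyl side → ester.
  CH2OCH2: C–O–C with sp³ carbons on both sides and no adjacent C=O → ether.
  CH(OCOCH3): pendant –OC(=O)CH3: an acyloxy group → ester.
  CH(CONH2): pendant –CONH2: carbonyl C bonded to C and N → amide.
  CH(OCH3): pendant –OCH3: C–O–C with sp³ C, no adjacent C=O → ether.
  CH(OCOCH3): pendant –OC(=O)CH3: an acyloxy group → ester.
  CO: –C(=O)– with carbon on both sides → ketone.
  CH2OCH2: C–O–C with sp³ carbons on both sides and no adjacent C=O → ether.
  CH=CH: C=C double bond → alkene.
  CH2OH: –OH on an sp³ carbon → alcohol.
Ether appears at: CH2OCH2, CH(OCH3), CH2OCH2 → 3.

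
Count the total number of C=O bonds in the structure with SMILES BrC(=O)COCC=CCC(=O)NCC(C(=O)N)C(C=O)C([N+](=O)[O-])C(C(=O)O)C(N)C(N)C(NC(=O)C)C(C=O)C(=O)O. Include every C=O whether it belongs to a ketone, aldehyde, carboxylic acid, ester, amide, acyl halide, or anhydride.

8

BrCO: acyl halide, 1 C=O (running total 1).
CH2CONHCH2: amide, 1 C=O (running total 2).
CH(CONH2): amide, 1 C=O (running total 3).
CH(CHO): aldehyde, 1 C=O (running total 4).
CH(COOH): carboxylic acid, 1 C=O (running total 5).
CH(NHCOCH3): amide, 1 C=O (running total 6).
CH(CHO): aldehyde, 1 C=O (running total 7).
COOH: carboxylic acid, 1 C=O (running total 8).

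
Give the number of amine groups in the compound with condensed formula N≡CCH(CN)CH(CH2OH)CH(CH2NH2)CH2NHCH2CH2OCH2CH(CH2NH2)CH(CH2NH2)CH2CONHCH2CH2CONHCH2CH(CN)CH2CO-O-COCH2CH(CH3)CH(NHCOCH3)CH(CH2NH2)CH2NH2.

Reading the structure from left to right:
  N≡C: N≡C–: carbon triple-bonded to nitrogen → nitrile.
  CH(CN): pendant –C≡N: nitrile.
  CH(CH2OH): pendant –CH2OH on an sp³ backbone C → alcohol.
  CH(CH2NH2): pendant –CH2NH2: N on sp³ C, no adjacent C=O → amine.
  CH2NHCH2: C–N–C with sp³ carbons and no adjacent C=O → amine (secondary).
  CH2OCH2: C–O–C with sp³ carbons on both sides and no adjacent C=O → ether.
  CH(CH2NH2): pendant –CH2NH2: N on sp³ C, no adjacent C=O → amine.
  CH(CH2NH2): pendant –CH2NH2: N on sp³ C, no adjacent C=O → amine.
  CH2CONHCH2: –C(=O)–N– linkage → amide (the N is not an amine).
  CH2CONHCH2: –C(=O)–N– linkage → amide (the N is not an amine).
  CH(CN): pendant –C≡N: nitrile.
  CH2CO-O-COCH2: two acyl groups sharing one oxygen, –C(=O)–O–C(=O)– → anhydride.
  CH(NHCOCH3): pendant –NHC(=O)CH3: N bonded to a carbonyl → amide (not amine).
  CH(CH2NH2): pendant –CH2NH2: N on sp³ C, no adjacent C=O → amine.
  CH2NH2: –NH2 on an sp³ carbon with no adjacent C=O → amine.
Amine appears at: CH(CH2NH2), CH2NHCH2, CH(CH2NH2), CH(CH2NH2), CH(CH2NH2), CH2NH2 → 6.

6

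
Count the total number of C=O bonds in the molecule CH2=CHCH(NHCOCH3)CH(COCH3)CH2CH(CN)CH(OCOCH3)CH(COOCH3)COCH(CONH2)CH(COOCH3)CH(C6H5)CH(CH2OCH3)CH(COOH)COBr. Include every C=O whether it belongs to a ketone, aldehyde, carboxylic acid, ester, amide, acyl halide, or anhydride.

9

CH(NHCOCH3): amide, 1 C=O (running total 1).
CH(COCH3): ketone, 1 C=O (running total 2).
CH(OCOCH3): ester, 1 C=O (running total 3).
CH(COOCH3): ester, 1 C=O (running total 4).
CO: ketone, 1 C=O (running total 5).
CH(CONH2): amide, 1 C=O (running total 6).
CH(COOCH3): ester, 1 C=O (running total 7).
CH(COOH): carboxylic acid, 1 C=O (running total 8).
COBr: acyl halide, 1 C=O (running total 9).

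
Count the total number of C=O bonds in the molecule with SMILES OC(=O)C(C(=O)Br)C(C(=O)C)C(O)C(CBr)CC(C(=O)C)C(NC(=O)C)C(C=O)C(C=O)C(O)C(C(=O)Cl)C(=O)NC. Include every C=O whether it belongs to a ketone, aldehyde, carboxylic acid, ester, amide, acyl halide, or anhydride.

HOOC: carboxylic acid, 1 C=O (running total 1).
CH(COBr): acyl halide, 1 C=O (running total 2).
CH(COCH3): ketone, 1 C=O (running total 3).
CH(COCH3): ketone, 1 C=O (running total 4).
CH(NHCOCH3): amide, 1 C=O (running total 5).
CH(CHO): aldehyde, 1 C=O (running total 6).
CH(CHO): aldehyde, 1 C=O (running total 7).
CH(COCl): acyl halide, 1 C=O (running total 8).
CONHCH3: amide, 1 C=O (running total 9).

9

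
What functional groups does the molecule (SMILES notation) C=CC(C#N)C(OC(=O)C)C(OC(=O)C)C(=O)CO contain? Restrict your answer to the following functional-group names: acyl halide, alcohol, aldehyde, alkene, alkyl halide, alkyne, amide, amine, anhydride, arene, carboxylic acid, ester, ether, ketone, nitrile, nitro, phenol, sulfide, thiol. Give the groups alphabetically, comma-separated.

alcohol, alkene, ester, ketone, nitrile

Reading the structure from left to right:
  CH2=CH: C=C double bond → alkene.
  CH(CN): pendant –C≡N: nitrile.
  CH(OCOCH3): pendant –OC(=O)CH3: an acyloxy group → ester.
  CH(OCOCH3): pendant –OC(=O)CH3: an acyloxy group → ester.
  CO: –C(=O)– with carbon on both sides → ketone.
  CH2OH: –OH on an sp³ carbon → alcohol.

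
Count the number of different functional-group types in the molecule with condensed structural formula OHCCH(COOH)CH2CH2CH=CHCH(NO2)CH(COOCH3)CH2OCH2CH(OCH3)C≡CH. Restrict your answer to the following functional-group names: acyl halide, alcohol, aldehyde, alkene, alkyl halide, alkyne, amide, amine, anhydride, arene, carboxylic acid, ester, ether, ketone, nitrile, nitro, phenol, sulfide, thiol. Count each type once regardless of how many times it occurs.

terminal –CHO: carbonyl C bonded to H and C → aldehyde.
pendant –COOH: carbonyl C bonded to C and –OH → carboxylic acid.
C=C double bond → alkene.
–NO2 on an sp³ carbon → nitro (the N=O is not a carbonyl).
pendant –COOCH3: carbonyl C bonded to C and –OCH3 → ester.
C–O–C with sp³ carbons on both sides and no adjacent C=O → ether.
pendant –OCH3: C–O–C with sp³ C, no adjacent C=O → ether.
C≡C triple bond → alkyne.
Distinct types present: aldehyde, alkene, alkyne, carboxylic acid, ester, ether, nitro.

7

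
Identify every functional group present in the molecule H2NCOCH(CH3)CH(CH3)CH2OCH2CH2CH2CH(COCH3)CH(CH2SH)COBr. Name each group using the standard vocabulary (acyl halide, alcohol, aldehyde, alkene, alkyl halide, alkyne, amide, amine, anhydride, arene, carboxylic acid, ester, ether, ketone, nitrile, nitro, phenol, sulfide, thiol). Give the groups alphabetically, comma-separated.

acyl halide, amide, ether, ketone, thiol

–C(=O)NH2: carbonyl C bonded to C and to N → amide (the N is not a separate amine).
C–O–C with sp³ carbons on both sides and no adjacent C=O → ether.
pendant –COCH3: carbonyl C bonded to two carbons → ketone.
pendant –CH2SH → thiol.
–C(=O)Br: carbonyl C bonded to C and to a halogen → acyl halide (not alkyl halide).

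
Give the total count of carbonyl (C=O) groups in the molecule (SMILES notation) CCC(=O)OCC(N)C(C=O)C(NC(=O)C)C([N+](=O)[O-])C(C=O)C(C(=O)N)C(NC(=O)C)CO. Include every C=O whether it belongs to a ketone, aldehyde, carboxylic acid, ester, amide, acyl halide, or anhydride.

6

CH2COOCH2: ester, 1 C=O (running total 1).
CH(CHO): aldehyde, 1 C=O (running total 2).
CH(NHCOCH3): amide, 1 C=O (running total 3).
CH(CHO): aldehyde, 1 C=O (running total 4).
CH(CONH2): amide, 1 C=O (running total 5).
CH(NHCOCH3): amide, 1 C=O (running total 6).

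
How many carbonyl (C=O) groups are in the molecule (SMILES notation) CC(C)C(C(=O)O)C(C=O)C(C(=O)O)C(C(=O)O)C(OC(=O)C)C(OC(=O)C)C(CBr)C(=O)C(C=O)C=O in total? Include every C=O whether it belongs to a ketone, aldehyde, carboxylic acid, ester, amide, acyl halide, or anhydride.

9

CH(COOH): carboxylic acid, 1 C=O (running total 1).
CH(CHO): aldehyde, 1 C=O (running total 2).
CH(COOH): carboxylic acid, 1 C=O (running total 3).
CH(COOH): carboxylic acid, 1 C=O (running total 4).
CH(OCOCH3): ester, 1 C=O (running total 5).
CH(OCOCH3): ester, 1 C=O (running total 6).
CO: ketone, 1 C=O (running total 7).
CH(CHO): aldehyde, 1 C=O (running total 8).
CHO: aldehyde, 1 C=O (running total 9).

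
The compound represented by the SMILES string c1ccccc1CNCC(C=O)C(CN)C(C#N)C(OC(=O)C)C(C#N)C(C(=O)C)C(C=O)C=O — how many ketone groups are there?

1

C6H5– phenyl ring → arene.
C–N–C with sp³ carbons and no adjacent C=O → amine (secondary).
pendant –CHO: carbonyl C bonded to C and H → aldehyde.
pendant –CH2NH2: N on sp³ C, no adjacent C=O → amine.
pendant –C≡N: nitrile.
pendant –OC(=O)CH3: an acyloxy group → ester.
pendant –C≡N: nitrile.
pendant –COCH3: carbonyl C bonded to two carbons → ketone.
pendant –CHO: carbonyl C bonded to C and H → aldehyde.
terminal –CHO: carbonyl C bonded to H and C → aldehyde.
Ketone appears at: CH(COCH3) → 1.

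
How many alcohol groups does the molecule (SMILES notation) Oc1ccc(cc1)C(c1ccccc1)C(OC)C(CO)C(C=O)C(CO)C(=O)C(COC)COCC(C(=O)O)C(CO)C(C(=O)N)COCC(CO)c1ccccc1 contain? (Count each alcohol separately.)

4

–OH attached directly to an aromatic ring → phenol (not alcohol); the ring itself is an arene.
pendant –C6H5: benzene ring → arene.
pendant –OCH3: C–O–C with sp³ C, no adjacent C=O → ether.
pendant –CH2OH on an sp³ backbone C → alcohol.
pendant –CHO: carbonyl C bonded to C and H → aldehyde.
pendant –CH2OH on an sp³ backbone C → alcohol.
–C(=O)– with carbon on both sides → ketone.
pendant –CH2OCH3: C–O–C linkage → ether.
C–O–C with sp³ carbons on both sides and no adjacent C=O → ether.
pendant –COOH: carbonyl C bonded to C and –OH → carboxylic acid.
pendant –CH2OH on an sp³ backbone C → alcohol.
pendant –CONH2: carbonyl C bonded to C and N → amide.
C–O–C with sp³ carbons on both sides and no adjacent C=O → ether.
pendant –CH2OH on an sp³ backbone C → alcohol.
–C6H5 phenyl ring → arene.
Alcohol appears at: CH(CH2OH), CH(CH2OH), CH(CH2OH), CH(CH2OH) → 4.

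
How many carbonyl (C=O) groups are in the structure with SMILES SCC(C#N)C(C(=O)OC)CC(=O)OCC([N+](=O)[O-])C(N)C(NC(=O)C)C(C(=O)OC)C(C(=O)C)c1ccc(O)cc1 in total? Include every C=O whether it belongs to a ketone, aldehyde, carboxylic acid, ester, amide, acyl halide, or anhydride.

5

CH(COOCH3): ester, 1 C=O (running total 1).
CH2COOCH2: ester, 1 C=O (running total 2).
CH(NHCOCH3): amide, 1 C=O (running total 3).
CH(COOCH3): ester, 1 C=O (running total 4).
CH(COCH3): ketone, 1 C=O (running total 5).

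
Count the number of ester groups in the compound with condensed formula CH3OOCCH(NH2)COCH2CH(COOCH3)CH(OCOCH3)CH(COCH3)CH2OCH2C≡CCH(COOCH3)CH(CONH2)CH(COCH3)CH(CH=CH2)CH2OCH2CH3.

4

Working along the chain:
  CH3OOC: CH3O–C(=O)–: carbonyl C bonded to C and to –OCH3 → ester (not ketone + ether).
  CH(NH2): –NH2 on an sp³ carbon with no adjacent C=O → amine.
  CO: –C(=O)– with carbon on both sides → ketone.
  CH(COOCH3): pendant –COOCH3: carbonyl C bonded to C and –OCH3 → ester.
  CH(OCOCH3): pendant –OC(=O)CH3: an acyloxy group → ester.
  CH(COCH3): pendant –COCH3: carbonyl C bonded to two carbons → ketone.
  CH2OCH2: C–O–C with sp³ carbons on both sides and no adjacent C=O → ether.
  C≡C: C≡C triple bond → alkyne.
  CH(COOCH3): pendant –COOCH3: carbonyl C bonded to C and –OCH3 → ester.
  CH(CONH2): pendant –CONH2: carbonyl C bonded to C and N → amide.
  CH(COCH3): pendant –COCH3: carbonyl C bonded to two carbons → ketone.
  CH(CH=CH2): pendant –CH=CH2: C=C double bond → alkene.
  CH2OCH2: C–O–C with sp³ carbons on both sides and no adjacent C=O → ether.
Ester appears at: CH3OOC, CH(COOCH3), CH(OCOCH3), CH(COOCH3) → 4.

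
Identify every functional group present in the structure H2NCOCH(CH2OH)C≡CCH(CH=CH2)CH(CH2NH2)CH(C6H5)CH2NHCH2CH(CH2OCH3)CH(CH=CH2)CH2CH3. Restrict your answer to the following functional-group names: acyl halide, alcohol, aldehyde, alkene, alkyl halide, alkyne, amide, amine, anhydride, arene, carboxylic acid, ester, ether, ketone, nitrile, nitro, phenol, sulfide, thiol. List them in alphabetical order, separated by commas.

alcohol, alkene, alkyne, amide, amine, arene, ether

Taking each segment in turn:
  H2NCO: –C(=O)NH2: carbonyl C bonded to C and to N → amide (the N is not a separate amine).
  CH(CH2OH): pendant –CH2OH on an sp³ backbone C → alcohol.
  C≡C: C≡C triple bond → alkyne.
  CH(CH=CH2): pendant –CH=CH2: C=C double bond → alkene.
  CH(CH2NH2): pendant –CH2NH2: N on sp³ C, no adjacent C=O → amine.
  CH(C6H5): pendant –C6H5: benzene ring → arene.
  CH2NHCH2: C–N–C with sp³ carbons and no adjacent C=O → amine (secondary).
  CH(CH2OCH3): pendant –CH2OCH3: C–O–C linkage → ether.
  CH(CH=CH2): pendant –CH=CH2: C=C double bond → alkene.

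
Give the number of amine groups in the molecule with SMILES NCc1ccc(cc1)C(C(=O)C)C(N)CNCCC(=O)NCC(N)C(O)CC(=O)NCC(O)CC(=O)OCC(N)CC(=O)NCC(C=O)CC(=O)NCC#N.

–NH2 on an sp³ carbon with no adjacent C=O → amine.
para-disubstituted benzene ring → arene.
pendant –COCH3: carbonyl C bonded to two carbons → ketone.
–NH2 on an sp³ carbon with no adjacent C=O → amine.
C–N–C with sp³ carbons and no adjacent C=O → amine (secondary).
–C(=O)–N– linkage → amide (the N is not an amine).
–NH2 on an sp³ carbon with no adjacent C=O → amine.
–OH on an sp³ carbon → alcohol (secondary).
–C(=O)–N– linkage → amide (the N is not an amine).
–OH on an sp³ carbon → alcohol (secondary).
–C(=O)–O–C with C on the carbonyl side → ester.
–NH2 on an sp³ carbon with no adjacent C=O → amine.
–C(=O)–N– linkage → amide (the N is not an amine).
pendant –CHO: carbonyl C bonded to C and H → aldehyde.
–C(=O)–N– linkage → amide (the N is not an amine).
–C≡N: carbon triple-bonded to nitrogen → nitrile.
Amine appears at: H2NCH2, CH(NH2), CH2NHCH2, CH(NH2), CH(NH2) → 5.

5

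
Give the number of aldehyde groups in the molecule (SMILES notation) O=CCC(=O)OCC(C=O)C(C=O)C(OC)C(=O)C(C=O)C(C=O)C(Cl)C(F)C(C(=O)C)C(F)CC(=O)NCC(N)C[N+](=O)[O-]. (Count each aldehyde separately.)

terminal –CHO: carbonyl C bonded to H and C → aldehyde.
–C(=O)–O–C with C on the carbonyl side → ester.
pendant –CHO: carbonyl C bonded to C and H → aldehyde.
pendant –CHO: carbonyl C bonded to C and H → aldehyde.
pendant –OCH3: C–O–C with sp³ C, no adjacent C=O → ether.
–C(=O)– with carbon on both sides → ketone.
pendant –CHO: carbonyl C bonded to C and H → aldehyde.
pendant –CHO: carbonyl C bonded to C and H → aldehyde.
halogen on an sp³ carbon → alkyl halide.
halogen on an sp³ carbon → alkyl halide.
pendant –COCH3: carbonyl C bonded to two carbons → ketone.
halogen on an sp³ carbon → alkyl halide.
–C(=O)–N– linkage → amide (the N is not an amine).
–NH2 on an sp³ carbon with no adjacent C=O → amine.
–NO2 on carbon → nitro group.
Aldehyde appears at: OHC, CH(CHO), CH(CHO), CH(CHO), CH(CHO) → 5.

5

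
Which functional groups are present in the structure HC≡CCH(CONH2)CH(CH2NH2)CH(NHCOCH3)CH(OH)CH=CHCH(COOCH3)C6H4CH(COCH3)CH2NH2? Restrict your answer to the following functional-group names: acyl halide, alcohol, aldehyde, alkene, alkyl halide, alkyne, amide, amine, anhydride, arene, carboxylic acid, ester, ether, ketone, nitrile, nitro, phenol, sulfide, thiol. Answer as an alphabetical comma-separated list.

alcohol, alkene, alkyne, amide, amine, arene, ester, ketone

C≡C triple bond → alkyne.
pendant –CONH2: carbonyl C bonded to C and N → amide.
pendant –CH2NH2: N on sp³ C, no adjacent C=O → amine.
pendant –NHC(=O)CH3: N bonded to a carbonyl → amide (not amine).
–OH on an sp³ carbon → alcohol (secondary).
C=C double bond → alkene.
pendant –COOCH3: carbonyl C bonded to C and –OCH3 → ester.
para-disubstituted benzene ring → arene.
pendant –COCH3: carbonyl C bonded to two carbons → ketone.
–NH2 on an sp³ carbon with no adjacent C=O → amine.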